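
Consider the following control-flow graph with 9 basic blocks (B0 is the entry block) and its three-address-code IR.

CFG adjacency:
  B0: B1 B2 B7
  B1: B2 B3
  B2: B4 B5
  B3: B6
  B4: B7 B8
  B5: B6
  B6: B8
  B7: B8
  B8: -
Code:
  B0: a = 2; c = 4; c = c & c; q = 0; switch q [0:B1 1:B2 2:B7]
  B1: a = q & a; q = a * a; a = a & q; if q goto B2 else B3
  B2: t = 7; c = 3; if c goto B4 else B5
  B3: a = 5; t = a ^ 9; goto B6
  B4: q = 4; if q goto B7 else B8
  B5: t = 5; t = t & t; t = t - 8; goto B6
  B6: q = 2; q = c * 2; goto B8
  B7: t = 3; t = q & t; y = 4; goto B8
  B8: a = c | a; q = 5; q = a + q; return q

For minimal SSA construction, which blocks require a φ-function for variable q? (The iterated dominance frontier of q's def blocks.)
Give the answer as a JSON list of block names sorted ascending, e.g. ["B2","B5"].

Answer: ["B2", "B6", "B7", "B8"]

Derivation:
idom tree: B1←B0 B2←B0 B3←B1 B4←B2 B5←B2 B6←B0 B7←B0 B8←B0
Dom∩ at merges:
  B2: preds {B0,B1}: {B0} ∩ {B0,B1} = {B0}; idom=B0
  B6: preds {B3,B5}: {B0,B1,B3} ∩ {B0,B2,B5} = {B0}; idom=B0
  B7: preds {B0,B4}: {B0} ∩ {B0,B2,B4} = {B0}; idom=B0
  B8: preds {B4,B6,B7}: {B0,B2,B4} ∩ {B0,B6} ∩ {B0,B7} = {B0}; idom=B0

Frontier:
  join B2 pred B0: · stop@B0
  join B2 pred B1: B1 stop@B0
  join B6 pred B3: B3→B1 stop@B0
  join B6 pred B5: B5→B2 stop@B0
  join B7 pred B0: · stop@B0
  join B7 pred B4: B4→B2 stop@B0
  join B8 pred B4: B4→B2 stop@B0
  join B8 pred B6: B6 stop@B0
  join B8 pred B7: B7 stop@B0
  DF(B0)=∅
  DF(B1)={B2,B6}
  DF(B2)={B6,B7,B8}
  DF(B3)={B6}
  DF(B4)={B7,B8}
  DF(B5)={B6}
  DF(B6)={B8}
  DF(B7)={B8}
  DF(B8)=∅

φ for q: defs {B0,B1,B4,B6,B8}
  DF⁺ = {B2,B6,B7,B8}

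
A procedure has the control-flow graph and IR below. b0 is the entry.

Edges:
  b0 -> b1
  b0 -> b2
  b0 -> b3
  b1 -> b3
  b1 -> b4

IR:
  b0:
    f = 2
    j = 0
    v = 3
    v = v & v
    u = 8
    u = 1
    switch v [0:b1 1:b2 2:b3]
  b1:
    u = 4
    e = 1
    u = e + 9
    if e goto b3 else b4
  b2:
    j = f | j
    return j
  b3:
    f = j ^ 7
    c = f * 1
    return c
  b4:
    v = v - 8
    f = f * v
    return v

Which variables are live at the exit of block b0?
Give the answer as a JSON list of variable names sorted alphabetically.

Block summaries:
  b0: {f,j,u,v} / ∅
  b1: {e,u} / ∅
  b2: {j} / {f,j}
  b3: {c,f} / {j}
  b4: {f,v} / {f,v}

Backward fixpoint:
  b0 li=∅ lo={f,j,v}
  b1 li={f,j,v} lo={f,j,v}
  b2 li={f,j} lo=∅
  b3 li={j} lo=∅
  b4 li={f,v} lo=∅

live-out(b0) = ["f", "j", "v"]

Answer: ["f", "j", "v"]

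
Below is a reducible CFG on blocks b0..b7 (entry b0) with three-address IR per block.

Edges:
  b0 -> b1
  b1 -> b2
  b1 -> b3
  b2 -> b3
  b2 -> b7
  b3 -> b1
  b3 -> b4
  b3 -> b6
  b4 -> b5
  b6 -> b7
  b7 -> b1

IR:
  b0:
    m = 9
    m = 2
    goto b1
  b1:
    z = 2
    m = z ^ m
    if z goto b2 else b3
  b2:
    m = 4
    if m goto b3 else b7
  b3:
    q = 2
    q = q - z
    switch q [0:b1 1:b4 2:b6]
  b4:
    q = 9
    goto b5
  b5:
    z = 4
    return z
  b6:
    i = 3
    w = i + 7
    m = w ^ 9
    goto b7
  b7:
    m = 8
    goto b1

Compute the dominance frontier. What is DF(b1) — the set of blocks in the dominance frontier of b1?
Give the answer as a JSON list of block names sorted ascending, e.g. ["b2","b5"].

idom tree: b1←b0 b2←b1 b3←b1 b4←b3 b5←b4 b6←b3 b7←b1
Join-block Dom:
  b1: preds {b0,b3,b7}: {b0} ∩ {b0,b1,b3} ∩ {b0,b1,b7} = {b0}; idom=b0
  b3: preds {b1,b2}: {b0,b1} ∩ {b0,b1,b2} = {b0,b1}; idom=b1
  b7: preds {b2,b6}: {b0,b1,b2} ∩ {b0,b1,b3,b6} = {b0,b1}; idom=b1

Frontier:
  join b1 pred b0: · stop@b0
  join b1 pred b3: b3→b1 stop@b0
  join b1 pred b7: b7→b1 stop@b0
  join b3 pred b1: · stop@b1
  join b3 pred b2: b2 stop@b1
  join b7 pred b2: b2 stop@b1
  join b7 pred b6: b6→b3 stop@b1
  DF(b0)=∅
  DF(b1)={b1}
  DF(b2)={b3,b7}
  DF(b3)={b1,b7}
  DF(b4)=∅
  DF(b5)=∅
  DF(b6)={b7}
  DF(b7)={b1}

DF(b1) = ["b1"]

Answer: ["b1"]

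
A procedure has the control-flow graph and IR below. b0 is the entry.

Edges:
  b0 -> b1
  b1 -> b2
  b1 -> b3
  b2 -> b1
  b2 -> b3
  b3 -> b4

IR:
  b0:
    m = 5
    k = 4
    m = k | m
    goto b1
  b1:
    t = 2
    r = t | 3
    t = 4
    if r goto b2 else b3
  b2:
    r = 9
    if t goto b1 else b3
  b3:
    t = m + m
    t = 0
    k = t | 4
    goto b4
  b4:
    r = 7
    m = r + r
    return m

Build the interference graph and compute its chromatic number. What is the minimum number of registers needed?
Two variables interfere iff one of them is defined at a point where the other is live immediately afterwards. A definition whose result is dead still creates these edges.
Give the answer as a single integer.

Answer: 3

Analysis:
Block summaries:
  b0: def={k,m} ue=∅
  b1: def={r,t} ue=∅
  b2: def={r} ue={t}
  b3: def={k,t} ue={m}
  b4: def={m,r} ue=∅

Liveness:
  b0 li=∅ lo={m}
  b1 li={m} lo={m,t}
  b2 li={m,t} lo={m}
  b3 li={m} lo=∅
  b4 li=∅ lo=∅

Interference:
  k↔{m}
  m↔{k,r,t}
  r↔{m,t}
  t↔{m,r}

Colouring:
  {m,r,t} pairwise interfere (3-clique) ⇒ χ ≥ 3
  3-colouring: r0={m}  r1={k,r}  r2={t}
  χ = 3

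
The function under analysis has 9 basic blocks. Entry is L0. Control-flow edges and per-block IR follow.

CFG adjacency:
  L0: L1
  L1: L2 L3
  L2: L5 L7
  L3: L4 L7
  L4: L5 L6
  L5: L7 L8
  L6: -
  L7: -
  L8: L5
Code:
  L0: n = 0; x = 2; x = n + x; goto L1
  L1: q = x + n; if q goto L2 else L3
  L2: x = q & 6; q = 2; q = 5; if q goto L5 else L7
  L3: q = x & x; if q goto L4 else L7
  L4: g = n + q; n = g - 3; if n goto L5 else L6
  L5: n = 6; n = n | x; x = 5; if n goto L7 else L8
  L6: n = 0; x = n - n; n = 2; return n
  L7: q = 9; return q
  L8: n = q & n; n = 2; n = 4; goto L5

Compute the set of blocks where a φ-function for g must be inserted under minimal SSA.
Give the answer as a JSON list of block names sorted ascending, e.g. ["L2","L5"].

idom tree: L1←L0 L2←L1 L3←L1 L4←L3 L5←L1 L6←L4 L7←L1 L8←L5
Join-block Dom:
  L5: preds {L2,L4,L8}: {L0,L1,L2} ∩ {L0,L1,L3,L4} ∩ {L0,L1,L5,L8} = {L0,L1}; idom=L1
  L7: preds {L2,L3,L5}: {L0,L1,L2} ∩ {L0,L1,L3} ∩ {L0,L1,L5} = {L0,L1}; idom=L1

DF walk-up:
  join L5 pred L2: L2 stop@L1
  join L5 pred L4: L4→L3 stop@L1
  join L5 pred L8: L8→L5 stop@L1
  join L7 pred L2: L2 stop@L1
  join L7 pred L3: L3 stop@L1
  join L7 pred L5: L5 stop@L1
  L0: DF=∅
  L1: DF=∅
  L2: DF={L5,L7}
  L3: DF={L5,L7}
  L4: DF={L5}
  L5: DF={L5,L7}
  L6: DF=∅
  L7: DF=∅
  L8: DF={L5}

φ for g: defs {L4}
  DF⁺ = {L5,L7}

Answer: ["L5", "L7"]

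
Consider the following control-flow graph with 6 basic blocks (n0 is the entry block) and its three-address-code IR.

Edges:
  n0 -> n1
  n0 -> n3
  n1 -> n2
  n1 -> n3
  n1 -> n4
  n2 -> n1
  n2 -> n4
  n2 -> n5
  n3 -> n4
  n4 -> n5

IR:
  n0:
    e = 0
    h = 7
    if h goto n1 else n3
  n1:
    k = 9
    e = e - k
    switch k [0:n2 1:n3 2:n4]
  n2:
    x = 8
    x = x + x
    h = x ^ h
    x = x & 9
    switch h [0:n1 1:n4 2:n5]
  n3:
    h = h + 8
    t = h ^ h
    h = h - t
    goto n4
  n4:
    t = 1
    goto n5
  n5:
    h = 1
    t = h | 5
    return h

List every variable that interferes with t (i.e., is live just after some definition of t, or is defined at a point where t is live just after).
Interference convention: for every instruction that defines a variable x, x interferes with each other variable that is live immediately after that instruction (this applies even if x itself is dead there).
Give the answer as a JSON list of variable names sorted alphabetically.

Answer: ["h"]

Derivation:
Per-block:
  n0 def {e,h} use ∅
  n1 def {e,k} use {e}
  n2 def {h,x} use {h}
  n3 def {h,t} use {h}
  n4 def {t} use ∅
  n5 def {h,t} use ∅

Live sets:
  n0: in=∅ out={e,h}
  n1: in={e,h} out={e,h}
  n2: in={e,h} out={e,h}
  n3: in={h} out=∅
  n4: in=∅ out=∅
  n5: in=∅ out=∅

Conflict graph:
  e: {h,k,x}
  h: {e,k,t,x}
  k: {e,h}
  t: {h}
  x: {e,h}

N(t) = ["h"]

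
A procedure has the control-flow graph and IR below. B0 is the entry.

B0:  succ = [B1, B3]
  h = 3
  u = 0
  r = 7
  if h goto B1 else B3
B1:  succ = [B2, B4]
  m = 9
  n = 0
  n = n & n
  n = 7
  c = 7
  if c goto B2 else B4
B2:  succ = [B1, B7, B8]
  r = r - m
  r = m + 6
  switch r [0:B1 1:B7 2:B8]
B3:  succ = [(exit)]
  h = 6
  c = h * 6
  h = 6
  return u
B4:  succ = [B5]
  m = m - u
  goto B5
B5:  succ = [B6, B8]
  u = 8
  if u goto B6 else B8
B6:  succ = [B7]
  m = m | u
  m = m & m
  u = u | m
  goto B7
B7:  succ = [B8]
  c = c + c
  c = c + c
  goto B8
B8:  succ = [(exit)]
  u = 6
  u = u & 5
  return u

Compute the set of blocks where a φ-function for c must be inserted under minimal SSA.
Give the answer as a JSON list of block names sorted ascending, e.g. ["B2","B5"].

Answer: ["B1", "B8"]

Derivation:
idom tree: B1←B0 B2←B1 B3←B0 B4←B1 B5←B4 B6←B5 B7←B1 B8←B1
Dom∩ at merges:
  B1: preds {B0,B2}: {B0} ∩ {B0,B1,B2} = {B0}; idom=B0
  B7: preds {B2,B6}: {B0,B1,B2} ∩ {B0,B1,B4,B5,B6} = {B0,B1}; idom=B1
  B8: preds {B2,B5,B7}: {B0,B1,B2} ∩ {B0,B1,B4,B5} ∩ {B0,B1,B7} = {B0,B1}; idom=B1

Frontier:
  join B1 pred B0: · stop@B0
  join B1 pred B2: B2→B1 stop@B0
  join B7 pred B2: B2 stop@B1
  join B7 pred B6: B6→B5→B4 stop@B1
  join B8 pred B2: B2 stop@B1
  join B8 pred B5: B5→B4 stop@B1
  join B8 pred B7: B7 stop@B1
  B0: DF=∅
  B1: DF={B1}
  B2: DF={B1,B7,B8}
  B3: DF=∅
  B4: DF={B7,B8}
  B5: DF={B7,B8}
  B6: DF={B7}
  B7: DF={B8}
  B8: DF=∅

φ for c: defs {B1,B3,B7}
  DF⁺ = {B1,B8}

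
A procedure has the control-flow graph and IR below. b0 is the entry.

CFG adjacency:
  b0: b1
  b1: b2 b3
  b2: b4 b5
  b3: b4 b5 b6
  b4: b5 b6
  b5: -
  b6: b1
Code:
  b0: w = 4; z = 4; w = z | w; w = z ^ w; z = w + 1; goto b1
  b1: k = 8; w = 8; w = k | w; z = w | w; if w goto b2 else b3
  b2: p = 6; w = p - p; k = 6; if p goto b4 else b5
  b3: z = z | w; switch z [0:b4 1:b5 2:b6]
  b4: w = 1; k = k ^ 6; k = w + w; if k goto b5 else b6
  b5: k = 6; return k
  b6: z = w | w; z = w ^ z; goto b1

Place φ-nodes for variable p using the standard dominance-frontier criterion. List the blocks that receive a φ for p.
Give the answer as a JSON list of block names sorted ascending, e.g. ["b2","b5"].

Answer: ["b1", "b4", "b5", "b6"]

Working:
idom tree: b1←b0 b2←b1 b3←b1 b4←b1 b5←b1 b6←b1
Dom at joins:
  b1: preds {b0,b6}: {b0} ∩ {b0,b1,b6} = {b0}; idom=b0
  b4: preds {b2,b3}: {b0,b1,b2} ∩ {b0,b1,b3} = {b0,b1}; idom=b1
  b5: preds {b2,b3,b4}: {b0,b1,b2} ∩ {b0,b1,b3} ∩ {b0,b1,b4} = {b0,b1}; idom=b1
  b6: preds {b3,b4}: {b0,b1,b3} ∩ {b0,b1,b4} = {b0,b1}; idom=b1

Frontier:
  join b1 pred b0: · stop@b0
  join b1 pred b6: b6→b1 stop@b0
  join b4 pred b2: b2 stop@b1
  join b4 pred b3: b3 stop@b1
  join b5 pred b2: b2 stop@b1
  join b5 pred b3: b3 stop@b1
  join b5 pred b4: b4 stop@b1
  join b6 pred b3: b3 stop@b1
  join b6 pred b4: b4 stop@b1
  b0: DF=∅
  b1: DF={b1}
  b2: DF={b4,b5}
  b3: DF={b4,b5,b6}
  b4: DF={b5,b6}
  b5: DF=∅
  b6: DF={b1}

φ for p: defs {b2}
  DF⁺ = {b1,b4,b5,b6}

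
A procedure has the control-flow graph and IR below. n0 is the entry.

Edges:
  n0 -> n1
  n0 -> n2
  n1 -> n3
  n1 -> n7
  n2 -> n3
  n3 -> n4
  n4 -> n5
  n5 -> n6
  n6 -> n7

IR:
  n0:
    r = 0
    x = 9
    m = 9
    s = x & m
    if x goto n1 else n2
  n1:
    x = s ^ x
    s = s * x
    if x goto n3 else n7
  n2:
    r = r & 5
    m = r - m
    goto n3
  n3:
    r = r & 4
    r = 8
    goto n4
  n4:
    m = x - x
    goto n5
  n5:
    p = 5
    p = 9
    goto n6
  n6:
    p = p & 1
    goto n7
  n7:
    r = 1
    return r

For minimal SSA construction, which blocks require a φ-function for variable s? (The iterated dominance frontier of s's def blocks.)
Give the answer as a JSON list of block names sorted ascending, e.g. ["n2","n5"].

idom tree: n1←n0 n2←n0 n3←n0 n4←n3 n5←n4 n6←n5 n7←n0
Dom∩ at merges:
  n3: preds {n1,n2}: {n0,n1} ∩ {n0,n2} = {n0}; idom=n0
  n7: preds {n1,n6}: {n0,n1} ∩ {n0,n3,n4,n5,n6} = {n0}; idom=n0

Frontier:
  join n3 pred n1: n1 stop@n0
  join n3 pred n2: n2 stop@n0
  join n7 pred n1: n1 stop@n0
  join n7 pred n6: n6→n5→n4→n3 stop@n0
  DF(n0)=∅
  DF(n1)={n3,n7}
  DF(n2)={n3}
  DF(n3)={n7}
  DF(n4)={n7}
  DF(n5)={n7}
  DF(n6)={n7}
  DF(n7)=∅

φ for s: defs {n0,n1}
  DF⁺ = {n3,n7}

Answer: ["n3", "n7"]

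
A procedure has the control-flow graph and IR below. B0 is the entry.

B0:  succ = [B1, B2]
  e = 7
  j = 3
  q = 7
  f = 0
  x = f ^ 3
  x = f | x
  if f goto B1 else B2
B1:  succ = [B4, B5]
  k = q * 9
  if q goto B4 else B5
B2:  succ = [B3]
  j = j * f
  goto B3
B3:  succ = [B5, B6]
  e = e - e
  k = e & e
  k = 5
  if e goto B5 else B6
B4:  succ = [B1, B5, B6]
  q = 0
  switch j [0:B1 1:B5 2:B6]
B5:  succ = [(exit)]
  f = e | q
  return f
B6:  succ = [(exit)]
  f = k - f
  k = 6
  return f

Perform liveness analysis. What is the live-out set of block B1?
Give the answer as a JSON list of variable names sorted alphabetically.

Per-block:
  B0: def={e,f,j,q,x} ue=∅
  B1: def={k} ue={q}
  B2: def={j} ue={f,j}
  B3: def={e,k} ue={e}
  B4: def={q} ue={j}
  B5: def={f} ue={e,q}
  B6: def={f,k} ue={f,k}

Live sets:
  B0: in=∅ out={e,f,j,q}
  B1: in={e,f,j,q} out={e,f,j,k,q}
  B2: in={e,f,j,q} out={e,f,q}
  B3: in={e,f,q} out={e,f,k,q}
  B4: in={e,f,j,k} out={e,f,j,k,q}
  B5: in={e,q} out=∅
  B6: in={f,k} out=∅

live-out(B1) = ["e", "f", "j", "k", "q"]

Answer: ["e", "f", "j", "k", "q"]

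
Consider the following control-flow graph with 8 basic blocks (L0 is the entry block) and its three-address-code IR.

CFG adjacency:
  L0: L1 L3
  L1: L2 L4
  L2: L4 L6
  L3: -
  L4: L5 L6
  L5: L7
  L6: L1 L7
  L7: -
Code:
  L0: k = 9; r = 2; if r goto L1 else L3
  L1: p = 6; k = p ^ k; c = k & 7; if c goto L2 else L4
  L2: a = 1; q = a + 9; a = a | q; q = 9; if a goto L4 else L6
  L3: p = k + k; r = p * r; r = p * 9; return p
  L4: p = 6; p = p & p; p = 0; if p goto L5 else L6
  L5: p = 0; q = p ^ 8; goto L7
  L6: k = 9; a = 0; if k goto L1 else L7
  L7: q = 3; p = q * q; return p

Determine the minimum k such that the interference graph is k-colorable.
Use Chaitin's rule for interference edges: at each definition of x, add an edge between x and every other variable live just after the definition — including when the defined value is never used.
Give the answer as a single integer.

Answer: 3

Working:
def/use:
  L0 def {k,r} use ∅
  L1 def {c,k,p} use {k}
  L2 def {a,q} use ∅
  L3 def {p,r} use {k,r}
  L4 def {p} use ∅
  L5 def {p,q} use ∅
  L6 def {a,k} use ∅
  L7 def {p,q} use ∅

Backward fixpoint:
  L0 li=∅ lo={k,r}
  L1 li={k} lo=∅
  L2 li=∅ lo=∅
  L3 li={k,r} lo=∅
  L4 li=∅ lo=∅
  L5 li=∅ lo=∅
  L6 li=∅ lo={k}
  L7 li=∅ lo=∅

Conflict graph:
  a — {k,q}
  c — ∅
  k — {a,p,r}
  p — {k,r}
  q — {a}
  r — {k,p}

Registers:
  lower bound: {k,p,r} mutually conflict ⇒ χ ≥ 3
  assign a→r1 c→r0 k→r0 p→r1 q→r0 r→r2 — no edge inside a register ⇒ χ ≤ 3
  χ = 3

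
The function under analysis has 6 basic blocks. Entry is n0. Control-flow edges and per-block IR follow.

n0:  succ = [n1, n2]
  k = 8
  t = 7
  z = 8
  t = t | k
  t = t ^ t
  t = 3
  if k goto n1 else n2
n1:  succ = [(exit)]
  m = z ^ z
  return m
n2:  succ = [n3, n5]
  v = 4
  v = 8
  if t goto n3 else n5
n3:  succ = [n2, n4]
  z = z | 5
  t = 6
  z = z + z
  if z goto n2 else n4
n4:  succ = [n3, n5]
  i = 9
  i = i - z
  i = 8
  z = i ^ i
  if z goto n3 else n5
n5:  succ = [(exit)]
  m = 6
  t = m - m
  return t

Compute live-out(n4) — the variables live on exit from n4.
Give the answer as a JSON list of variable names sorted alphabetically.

Block summaries:
  n0 def {k,t,z} use ∅
  n1 def {m} use {z}
  n2 def {v} use {t}
  n3 def {t,z} use {z}
  n4 def {i,z} use {z}
  n5 def {m,t} use ∅

Backward fixpoint:
  n0 li=∅ lo={t,z}
  n1 li={z} lo=∅
  n2 li={t,z} lo={z}
  n3 li={z} lo={t,z}
  n4 li={z} lo={z}
  n5 li=∅ lo=∅

live-out(n4) = ["z"]

Answer: ["z"]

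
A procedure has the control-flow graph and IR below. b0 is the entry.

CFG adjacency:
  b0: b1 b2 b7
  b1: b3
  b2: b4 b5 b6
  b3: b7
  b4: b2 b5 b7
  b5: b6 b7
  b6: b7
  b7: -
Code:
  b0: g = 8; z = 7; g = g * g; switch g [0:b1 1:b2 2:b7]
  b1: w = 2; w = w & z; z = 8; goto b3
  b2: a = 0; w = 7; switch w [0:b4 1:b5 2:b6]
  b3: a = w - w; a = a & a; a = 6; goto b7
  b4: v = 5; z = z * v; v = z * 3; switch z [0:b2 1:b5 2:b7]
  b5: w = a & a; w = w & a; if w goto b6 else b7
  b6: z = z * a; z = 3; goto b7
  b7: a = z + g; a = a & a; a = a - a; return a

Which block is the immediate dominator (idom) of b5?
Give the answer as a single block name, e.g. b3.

Answer: b2

Working:
idom tree: b1←b0 b2←b0 b3←b1 b4←b2 b5←b2 b6←b2 b7←b0
Dom∩ at merges:
  b2: preds {b0,b4}: {b0} ∩ {b0,b2,b4} = {b0}; idom=b0
  b5: preds {b2,b4}: {b0,b2} ∩ {b0,b2,b4} = {b0,b2}; idom=b2
  b6: preds {b2,b5}: {b0,b2} ∩ {b0,b2,b5} = {b0,b2}; idom=b2
  b7: preds {b0,b3,b4,b5,b6}: {b0} ∩ {b0,b1,b3} ∩ {b0,b2,b4} ∩ {b0,b2,b5} ∩ {b0,b2,b6} = {b0}; idom=b0

idom(b5) = b2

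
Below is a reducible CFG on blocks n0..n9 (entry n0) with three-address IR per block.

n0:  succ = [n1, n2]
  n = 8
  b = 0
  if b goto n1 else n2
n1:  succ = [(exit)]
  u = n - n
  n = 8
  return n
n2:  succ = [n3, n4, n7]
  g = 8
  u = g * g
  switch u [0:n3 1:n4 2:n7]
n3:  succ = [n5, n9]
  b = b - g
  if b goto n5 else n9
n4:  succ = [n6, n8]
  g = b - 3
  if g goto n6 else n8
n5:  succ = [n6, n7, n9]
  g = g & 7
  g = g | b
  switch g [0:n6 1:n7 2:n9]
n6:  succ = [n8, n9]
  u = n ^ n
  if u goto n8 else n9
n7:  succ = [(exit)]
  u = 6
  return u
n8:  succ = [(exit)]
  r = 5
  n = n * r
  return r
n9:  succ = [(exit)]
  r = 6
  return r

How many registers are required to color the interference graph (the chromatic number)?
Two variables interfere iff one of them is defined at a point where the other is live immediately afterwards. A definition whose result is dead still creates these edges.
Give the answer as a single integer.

Answer: 4

Working:
Per-block:
  n0: {b,n} / ∅
  n1: {n,u} / {n}
  n2: {g,u} / ∅
  n3: {b} / {b,g}
  n4: {g} / {b}
  n5: {g} / {b,g}
  n6: {u} / {n}
  n7: {u} / ∅
  n8: {n,r} / {n}
  n9: {r} / ∅

Live sets:
  live n0: ∅→{b,n}
  live n1: {n}→∅
  live n2: {b,n}→{b,g,n}
  live n3: {b,g,n}→{b,g,n}
  live n4: {b,n}→{n}
  live n5: {b,g,n}→{n}
  live n6: {n}→{n}
  live n7: ∅→∅
  live n8: {n}→∅
  live n9: ∅→∅

Conflict graph:
  b: {g,n,u}
  g: {b,n,u}
  n: {b,g,r,u}
  r: {n}
  u: {b,g,n}

Registers:
  clique {b,g,n,u} ⇒ need ≥ 4
  assign b→r1 g→r2 n→r0 r→r1 u→r3 — no edge inside a register ⇒ χ ≤ 4
  χ = 4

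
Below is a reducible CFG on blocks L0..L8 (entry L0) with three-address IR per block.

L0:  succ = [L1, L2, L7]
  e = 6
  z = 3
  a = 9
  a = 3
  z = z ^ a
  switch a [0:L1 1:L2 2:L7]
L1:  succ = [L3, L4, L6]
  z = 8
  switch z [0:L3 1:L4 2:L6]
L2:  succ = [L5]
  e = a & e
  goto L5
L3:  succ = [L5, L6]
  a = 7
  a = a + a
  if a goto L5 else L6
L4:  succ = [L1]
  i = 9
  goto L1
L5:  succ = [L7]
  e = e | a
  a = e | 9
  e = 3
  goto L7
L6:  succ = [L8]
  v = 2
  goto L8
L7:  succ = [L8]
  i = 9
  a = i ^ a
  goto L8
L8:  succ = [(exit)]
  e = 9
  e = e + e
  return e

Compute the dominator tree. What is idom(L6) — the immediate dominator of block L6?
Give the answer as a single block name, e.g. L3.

idom tree: L1←L0 L2←L0 L3←L1 L4←L1 L5←L0 L6←L1 L7←L0 L8←L0
Dom at joins:
  L1: preds {L0,L4}: {L0} ∩ {L0,L1,L4} = {L0}; idom=L0
  L5: preds {L2,L3}: {L0,L2} ∩ {L0,L1,L3} = {L0}; idom=L0
  L6: preds {L1,L3}: {L0,L1} ∩ {L0,L1,L3} = {L0,L1}; idom=L1
  L7: preds {L0,L5}: {L0} ∩ {L0,L5} = {L0}; idom=L0
  L8: preds {L6,L7}: {L0,L1,L6} ∩ {L0,L7} = {L0}; idom=L0

idom(L6) = L1

Answer: L1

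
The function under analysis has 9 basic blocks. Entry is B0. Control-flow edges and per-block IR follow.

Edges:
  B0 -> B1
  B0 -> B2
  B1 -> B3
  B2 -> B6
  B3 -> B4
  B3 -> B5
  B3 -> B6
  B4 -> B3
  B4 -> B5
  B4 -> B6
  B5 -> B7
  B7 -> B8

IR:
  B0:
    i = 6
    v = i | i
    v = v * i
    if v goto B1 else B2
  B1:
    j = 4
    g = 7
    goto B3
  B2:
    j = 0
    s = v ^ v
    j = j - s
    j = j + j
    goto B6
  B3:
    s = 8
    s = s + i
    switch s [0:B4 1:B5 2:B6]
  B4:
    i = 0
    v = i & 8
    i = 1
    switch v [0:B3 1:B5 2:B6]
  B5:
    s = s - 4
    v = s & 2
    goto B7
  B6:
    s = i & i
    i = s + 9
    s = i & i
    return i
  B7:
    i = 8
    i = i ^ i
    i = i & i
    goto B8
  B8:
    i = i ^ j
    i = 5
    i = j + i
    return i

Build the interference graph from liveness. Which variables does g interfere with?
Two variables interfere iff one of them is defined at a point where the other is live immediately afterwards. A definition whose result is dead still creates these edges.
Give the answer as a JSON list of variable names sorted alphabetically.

def/use:
  B0: def={i,v} ue=∅
  B1: def={g,j} ue=∅
  B2: def={j,s} ue={v}
  B3: def={s} ue={i}
  B4: def={i,v} ue=∅
  B5: def={s,v} ue={s}
  B6: def={i,s} ue={i}
  B7: def={i} ue=∅
  B8: def={i} ue={i,j}

Liveness:
  live B0: ∅→{i,v}
  live B1: {i}→{i,j}
  live B2: {i,v}→{i}
  live B3: {i,j}→{i,j,s}
  live B4: {j,s}→{i,j,s}
  live B5: {j,s}→{j}
  live B6: {i}→∅
  live B7: {j}→{i,j}
  live B8: {i,j}→∅

Conflict graph:
  g↔{i,j}
  i↔{g,j,s,v}
  j↔{g,i,s,v}
  s↔{i,j,v}
  v↔{i,j,s}

N(g) = ["i", "j"]

Answer: ["i", "j"]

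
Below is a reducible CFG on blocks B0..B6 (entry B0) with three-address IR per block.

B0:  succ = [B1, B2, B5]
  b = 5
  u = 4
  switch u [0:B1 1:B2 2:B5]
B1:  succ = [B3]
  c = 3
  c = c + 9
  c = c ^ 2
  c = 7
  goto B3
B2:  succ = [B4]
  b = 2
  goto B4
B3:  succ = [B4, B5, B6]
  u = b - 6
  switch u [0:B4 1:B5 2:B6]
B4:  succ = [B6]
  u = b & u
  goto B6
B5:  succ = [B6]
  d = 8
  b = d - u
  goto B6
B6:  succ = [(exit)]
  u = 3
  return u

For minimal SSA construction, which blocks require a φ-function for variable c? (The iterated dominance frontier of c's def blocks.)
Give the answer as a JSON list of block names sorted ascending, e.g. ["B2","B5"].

Answer: ["B4", "B5", "B6"]

Analysis:
idom tree: B1←B0 B2←B0 B3←B1 B4←B0 B5←B0 B6←B0
Dom∩ at merges:
  B4: preds {B2,B3}: {B0,B2} ∩ {B0,B1,B3} = {B0}; idom=B0
  B5: preds {B0,B3}: {B0} ∩ {B0,B1,B3} = {B0}; idom=B0
  B6: preds {B3,B4,B5}: {B0,B1,B3} ∩ {B0,B4} ∩ {B0,B5} = {B0}; idom=B0

Frontier:
  join B4 pred B2: B2 stop@B0
  join B4 pred B3: B3→B1 stop@B0
  join B5 pred B0: · stop@B0
  join B5 pred B3: B3→B1 stop@B0
  join B6 pred B3: B3→B1 stop@B0
  join B6 pred B4: B4 stop@B0
  join B6 pred B5: B5 stop@B0
  B0 → ∅
  B1 → {B4,B5,B6}
  B2 → {B4}
  B3 → {B4,B5,B6}
  B4 → {B6}
  B5 → {B6}
  B6 → ∅

φ for c: defs {B1}
  DF⁺ = {B4,B5,B6}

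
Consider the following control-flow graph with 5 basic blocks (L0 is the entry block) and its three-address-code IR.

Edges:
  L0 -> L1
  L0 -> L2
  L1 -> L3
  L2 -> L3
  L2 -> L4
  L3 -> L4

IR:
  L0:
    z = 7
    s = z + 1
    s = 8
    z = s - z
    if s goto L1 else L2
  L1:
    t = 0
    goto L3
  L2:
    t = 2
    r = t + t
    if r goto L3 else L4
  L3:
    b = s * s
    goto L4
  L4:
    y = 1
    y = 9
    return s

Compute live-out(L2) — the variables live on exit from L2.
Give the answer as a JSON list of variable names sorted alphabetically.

Block summaries:
  L0 def {s,z} use ∅
  L1 def {t} use ∅
  L2 def {r,t} use ∅
  L3 def {b} use {s}
  L4 def {y} use {s}

Liveness:
  live L0: ∅→{s}
  live L1: {s}→{s}
  live L2: {s}→{s}
  live L3: {s}→{s}
  live L4: {s}→∅

live-out(L2) = ["s"]

Answer: ["s"]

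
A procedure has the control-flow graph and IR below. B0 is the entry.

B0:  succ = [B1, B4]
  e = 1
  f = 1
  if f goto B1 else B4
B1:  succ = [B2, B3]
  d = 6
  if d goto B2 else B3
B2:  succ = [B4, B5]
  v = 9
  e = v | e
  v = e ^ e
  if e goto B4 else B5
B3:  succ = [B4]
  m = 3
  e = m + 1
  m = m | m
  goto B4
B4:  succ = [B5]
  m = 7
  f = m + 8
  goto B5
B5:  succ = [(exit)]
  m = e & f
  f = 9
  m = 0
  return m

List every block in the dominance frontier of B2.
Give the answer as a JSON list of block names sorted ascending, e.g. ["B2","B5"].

Answer: ["B4", "B5"]

Working:
idom tree: B1←B0 B2←B1 B3←B1 B4←B0 B5←B0
Dom at joins:
  B4: preds {B0,B2,B3}: {B0} ∩ {B0,B1,B2} ∩ {B0,B1,B3} = {B0}; idom=B0
  B5: preds {B2,B4}: {B0,B1,B2} ∩ {B0,B4} = {B0}; idom=B0

DF walk-up:
  join B4 pred B0: · stop@B0
  join B4 pred B2: B2→B1 stop@B0
  join B4 pred B3: B3→B1 stop@B0
  join B5 pred B2: B2→B1 stop@B0
  join B5 pred B4: B4 stop@B0
  B0: DF=∅
  B1: DF={B4,B5}
  B2: DF={B4,B5}
  B3: DF={B4}
  B4: DF={B5}
  B5: DF=∅

DF(B2) = ["B4", "B5"]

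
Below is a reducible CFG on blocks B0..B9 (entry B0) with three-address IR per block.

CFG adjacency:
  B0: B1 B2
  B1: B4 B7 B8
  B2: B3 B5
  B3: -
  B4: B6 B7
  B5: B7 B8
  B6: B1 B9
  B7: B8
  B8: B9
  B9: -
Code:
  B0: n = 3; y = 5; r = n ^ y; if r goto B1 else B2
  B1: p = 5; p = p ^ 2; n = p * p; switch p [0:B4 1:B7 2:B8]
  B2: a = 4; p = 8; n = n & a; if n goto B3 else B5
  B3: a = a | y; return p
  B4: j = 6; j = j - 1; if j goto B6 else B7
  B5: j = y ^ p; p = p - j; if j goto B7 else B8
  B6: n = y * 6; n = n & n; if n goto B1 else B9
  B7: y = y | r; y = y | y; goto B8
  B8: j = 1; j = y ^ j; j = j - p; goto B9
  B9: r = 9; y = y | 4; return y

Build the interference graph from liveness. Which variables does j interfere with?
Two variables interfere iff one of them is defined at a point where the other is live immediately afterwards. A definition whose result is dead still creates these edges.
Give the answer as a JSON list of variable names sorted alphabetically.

Block summaries:
  B0: {n,r,y} / ∅
  B1: {n,p} / ∅
  B2: {a,n,p} / {n}
  B3: {a} / {a,p,y}
  B4: {j} / ∅
  B5: {j,p} / {p,y}
  B6: {n} / {y}
  B7: {y} / {r,y}
  B8: {j} / {p,y}
  B9: {r,y} / {y}

Live sets:
  live B0: ∅→{n,r,y}
  live B1: {r,y}→{p,r,y}
  live B2: {n,r,y}→{a,p,r,y}
  live B3: {a,p,y}→∅
  live B4: {p,r,y}→{p,r,y}
  live B5: {p,r,y}→{p,r,y}
  live B6: {r,y}→{r,y}
  live B7: {p,r,y}→{p,y}
  live B8: {p,y}→{y}
  live B9: {y}→∅

Interfere edges:
  a — {n,p,r,y}
  j — {p,r,y}
  n — {a,p,r,y}
  p — {a,j,n,r,y}
  r — {a,j,n,p,y}
  y — {a,j,n,p,r}

N(j) = ["p", "r", "y"]

Answer: ["p", "r", "y"]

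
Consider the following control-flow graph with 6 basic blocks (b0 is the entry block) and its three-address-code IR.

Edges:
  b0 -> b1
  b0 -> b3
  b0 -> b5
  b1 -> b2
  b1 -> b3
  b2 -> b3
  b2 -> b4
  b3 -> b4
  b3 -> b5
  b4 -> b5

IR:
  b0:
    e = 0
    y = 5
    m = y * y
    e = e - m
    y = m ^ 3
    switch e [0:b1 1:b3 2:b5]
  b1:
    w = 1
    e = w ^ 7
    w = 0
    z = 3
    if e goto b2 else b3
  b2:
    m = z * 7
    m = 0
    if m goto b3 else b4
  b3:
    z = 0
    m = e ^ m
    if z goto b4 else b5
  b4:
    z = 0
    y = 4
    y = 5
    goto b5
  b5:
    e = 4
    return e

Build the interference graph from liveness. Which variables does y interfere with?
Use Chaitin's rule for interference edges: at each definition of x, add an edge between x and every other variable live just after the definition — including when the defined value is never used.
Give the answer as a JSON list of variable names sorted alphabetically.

Block summaries:
  b0: def={e,m,y} ue=∅
  b1: def={e,w,z} ue=∅
  b2: def={m} ue={z}
  b3: def={m,z} ue={e,m}
  b4: def={y,z} ue=∅
  b5: def={e} ue=∅

Backward fixpoint:
  b0 li=∅ lo={e,m}
  b1 li={m} lo={e,m,z}
  b2 li={e,z} lo={e,m}
  b3 li={e,m} lo=∅
  b4 li=∅ lo=∅
  b5 li=∅ lo=∅

Interfere edges:
  e — {m,w,y,z}
  m — {e,w,y,z}
  w — {e,m}
  y — {e,m}
  z — {e,m}

N(y) = ["e", "m"]

Answer: ["e", "m"]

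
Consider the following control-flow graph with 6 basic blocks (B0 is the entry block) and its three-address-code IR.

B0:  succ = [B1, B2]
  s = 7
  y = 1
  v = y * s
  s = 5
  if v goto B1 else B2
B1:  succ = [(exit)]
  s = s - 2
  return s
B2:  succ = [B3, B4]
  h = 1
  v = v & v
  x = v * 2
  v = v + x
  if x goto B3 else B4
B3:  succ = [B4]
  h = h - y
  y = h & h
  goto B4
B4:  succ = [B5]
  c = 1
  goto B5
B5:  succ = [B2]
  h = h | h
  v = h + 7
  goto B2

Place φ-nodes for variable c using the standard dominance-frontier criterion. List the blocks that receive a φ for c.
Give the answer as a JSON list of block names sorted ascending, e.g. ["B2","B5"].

idom tree: B1←B0 B2←B0 B3←B2 B4←B2 B5←B4
Dom at joins:
  B2: preds {B0,B5}: {B0} ∩ {B0,B2,B4,B5} = {B0}; idom=B0
  B4: preds {B2,B3}: {B0,B2} ∩ {B0,B2,B3} = {B0,B2}; idom=B2

Frontier:
  B2←B0: walk · to B0
  B2←B5: walk B5→B4→B2 to B0
  B4←B2: walk · to B2
  B4←B3: walk B3 to B2
  B0 → ∅
  B1 → ∅
  B2 → {B2}
  B3 → {B4}
  B4 → {B2}
  B5 → {B2}

φ for c: defs {B4}
  DF⁺ = {B2}

Answer: ["B2"]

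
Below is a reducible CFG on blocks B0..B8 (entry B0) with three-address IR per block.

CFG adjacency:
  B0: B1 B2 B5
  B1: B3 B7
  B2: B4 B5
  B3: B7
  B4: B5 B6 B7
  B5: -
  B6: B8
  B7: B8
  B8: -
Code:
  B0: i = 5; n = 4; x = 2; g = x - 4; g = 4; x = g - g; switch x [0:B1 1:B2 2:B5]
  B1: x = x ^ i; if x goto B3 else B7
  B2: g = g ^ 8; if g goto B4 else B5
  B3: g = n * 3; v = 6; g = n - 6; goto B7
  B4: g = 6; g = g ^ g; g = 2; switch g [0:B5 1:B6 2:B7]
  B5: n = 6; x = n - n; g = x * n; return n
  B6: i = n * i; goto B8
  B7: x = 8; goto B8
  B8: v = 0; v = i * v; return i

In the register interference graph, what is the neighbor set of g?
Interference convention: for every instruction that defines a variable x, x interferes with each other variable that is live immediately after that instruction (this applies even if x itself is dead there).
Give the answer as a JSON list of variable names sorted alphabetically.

Answer: ["i", "n", "x"]

Working:
Per-block:
  B0 def {g,i,n,x} use ∅
  B1 def {x} use {i,x}
  B2 def {g} use {g}
  B3 def {g,v} use {n}
  B4 def {g} use ∅
  B5 def {g,n,x} use ∅
  B6 def {i} use {i,n}
  B7 def {x} use ∅
  B8 def {v} use {i}

Live sets:
  B0 li=∅ lo={g,i,n,x}
  B1 li={i,n,x} lo={i,n}
  B2 li={g,i,n} lo={i,n}
  B3 li={i,n} lo={i}
  B4 li={i,n} lo={i,n}
  B5 li=∅ lo=∅
  B6 li={i,n} lo={i}
  B7 li={i} lo={i}
  B8 li={i} lo=∅

Interfere edges:
  g: {i,n,x}
  i: {g,n,v,x}
  n: {g,i,v,x}
  v: {i,n}
  x: {g,i,n}

N(g) = ["i", "n", "x"]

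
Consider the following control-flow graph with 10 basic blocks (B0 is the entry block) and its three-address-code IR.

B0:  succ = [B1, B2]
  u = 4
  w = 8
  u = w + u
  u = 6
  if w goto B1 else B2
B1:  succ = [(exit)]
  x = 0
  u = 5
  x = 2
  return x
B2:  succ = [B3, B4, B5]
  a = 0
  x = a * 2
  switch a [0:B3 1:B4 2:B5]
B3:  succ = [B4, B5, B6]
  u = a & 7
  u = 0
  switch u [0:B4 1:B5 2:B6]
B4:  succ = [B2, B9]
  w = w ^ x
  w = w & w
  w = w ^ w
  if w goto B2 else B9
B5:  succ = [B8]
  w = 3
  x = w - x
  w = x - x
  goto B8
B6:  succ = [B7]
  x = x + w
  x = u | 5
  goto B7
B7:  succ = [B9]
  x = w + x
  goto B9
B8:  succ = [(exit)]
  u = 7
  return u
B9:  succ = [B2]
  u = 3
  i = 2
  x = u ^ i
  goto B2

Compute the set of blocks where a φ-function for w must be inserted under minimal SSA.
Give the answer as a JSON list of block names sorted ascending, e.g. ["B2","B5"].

Answer: ["B2", "B9"]

Derivation:
idom tree: B1←B0 B2←B0 B3←B2 B4←B2 B5←B2 B6←B3 B7←B6 B8←B5 B9←B2
Dom at joins:
  B2: preds {B0,B4,B9}: {B0} ∩ {B0,B2,B4} ∩ {B0,B2,B9} = {B0}; idom=B0
  B4: preds {B2,B3}: {B0,B2} ∩ {B0,B2,B3} = {B0,B2}; idom=B2
  B5: preds {B2,B3}: {B0,B2} ∩ {B0,B2,B3} = {B0,B2}; idom=B2
  B9: preds {B4,B7}: {B0,B2,B4} ∩ {B0,B2,B3,B6,B7} = {B0,B2}; idom=B2

Frontier:
  B2←B0: walk · to B0
  B2←B4: walk B4→B2 to B0
  B2←B9: walk B9→B2 to B0
  B4←B2: walk · to B2
  B4←B3: walk B3 to B2
  B5←B2: walk · to B2
  B5←B3: walk B3 to B2
  B9←B4: walk B4 to B2
  B9←B7: walk B7→B6→B3 to B2
  DF(B0)=∅
  DF(B1)=∅
  DF(B2)={B2}
  DF(B3)={B4,B5,B9}
  DF(B4)={B2,B9}
  DF(B5)=∅
  DF(B6)={B9}
  DF(B7)={B9}
  DF(B8)=∅
  DF(B9)={B2}

φ for w: defs {B0,B4,B5}
  DF⁺ = {B2,B9}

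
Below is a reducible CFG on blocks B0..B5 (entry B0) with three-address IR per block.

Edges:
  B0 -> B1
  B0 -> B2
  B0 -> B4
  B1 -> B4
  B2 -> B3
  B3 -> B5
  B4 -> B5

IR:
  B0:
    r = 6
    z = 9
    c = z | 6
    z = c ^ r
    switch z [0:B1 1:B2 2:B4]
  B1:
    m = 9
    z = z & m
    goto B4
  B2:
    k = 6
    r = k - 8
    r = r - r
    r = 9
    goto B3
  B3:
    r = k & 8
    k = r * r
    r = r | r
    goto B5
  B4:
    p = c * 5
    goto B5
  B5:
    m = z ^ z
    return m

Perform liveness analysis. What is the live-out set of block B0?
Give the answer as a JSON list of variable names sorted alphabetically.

Block summaries:
  B0: def={c,r,z} ue=∅
  B1: def={m,z} ue={z}
  B2: def={k,r} ue=∅
  B3: def={k,r} ue={k}
  B4: def={p} ue={c}
  B5: def={m} ue={z}

Liveness:
  B0 li=∅ lo={c,z}
  B1 li={c,z} lo={c,z}
  B2 li={z} lo={k,z}
  B3 li={k,z} lo={z}
  B4 li={c,z} lo={z}
  B5 li={z} lo=∅

live-out(B0) = ["c", "z"]

Answer: ["c", "z"]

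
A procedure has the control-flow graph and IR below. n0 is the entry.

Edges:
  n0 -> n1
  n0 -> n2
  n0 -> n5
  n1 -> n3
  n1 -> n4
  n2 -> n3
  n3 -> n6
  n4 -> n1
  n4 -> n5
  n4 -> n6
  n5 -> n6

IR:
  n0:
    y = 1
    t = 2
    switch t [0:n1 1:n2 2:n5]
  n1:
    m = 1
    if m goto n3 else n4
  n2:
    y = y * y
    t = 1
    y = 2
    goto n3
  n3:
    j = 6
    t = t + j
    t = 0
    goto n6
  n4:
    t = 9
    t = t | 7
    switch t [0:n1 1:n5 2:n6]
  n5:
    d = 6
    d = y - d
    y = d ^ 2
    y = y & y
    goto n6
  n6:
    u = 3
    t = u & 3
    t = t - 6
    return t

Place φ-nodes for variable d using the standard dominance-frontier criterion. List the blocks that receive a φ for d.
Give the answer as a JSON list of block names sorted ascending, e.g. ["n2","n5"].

idom tree: n1←n0 n2←n0 n3←n0 n4←n1 n5←n0 n6←n0
Dom at joins:
  n1: preds {n0,n4}: {n0} ∩ {n0,n1,n4} = {n0}; idom=n0
  n3: preds {n1,n2}: {n0,n1} ∩ {n0,n2} = {n0}; idom=n0
  n5: preds {n0,n4}: {n0} ∩ {n0,n1,n4} = {n0}; idom=n0
  n6: preds {n3,n4,n5}: {n0,n3} ∩ {n0,n1,n4} ∩ {n0,n5} = {n0}; idom=n0

DF walk-up:
  join n1 pred n0: · stop@n0
  join n1 pred n4: n4→n1 stop@n0
  join n3 pred n1: n1 stop@n0
  join n3 pred n2: n2 stop@n0
  join n5 pred n0: · stop@n0
  join n5 pred n4: n4→n1 stop@n0
  join n6 pred n3: n3 stop@n0
  join n6 pred n4: n4→n1 stop@n0
  join n6 pred n5: n5 stop@n0
  n0: DF=∅
  n1: DF={n1,n3,n5,n6}
  n2: DF={n3}
  n3: DF={n6}
  n4: DF={n1,n5,n6}
  n5: DF={n6}
  n6: DF=∅

φ for d: defs {n5}
  DF⁺ = {n6}

Answer: ["n6"]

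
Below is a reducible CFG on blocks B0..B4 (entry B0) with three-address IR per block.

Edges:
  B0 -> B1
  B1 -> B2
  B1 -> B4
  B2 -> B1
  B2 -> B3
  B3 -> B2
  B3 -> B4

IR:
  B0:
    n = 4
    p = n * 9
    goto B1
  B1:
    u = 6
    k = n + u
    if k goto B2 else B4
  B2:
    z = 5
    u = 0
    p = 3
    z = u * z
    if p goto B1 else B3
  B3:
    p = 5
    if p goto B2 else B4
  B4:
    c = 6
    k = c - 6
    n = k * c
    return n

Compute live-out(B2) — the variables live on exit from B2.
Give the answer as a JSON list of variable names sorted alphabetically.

Answer: ["n"]

Working:
def/use:
  B0 def {n,p} use ∅
  B1 def {k,u} use {n}
  B2 def {p,u,z} use ∅
  B3 def {p} use ∅
  B4 def {c,k,n} use ∅

Backward fixpoint:
  live B0: ∅→{n}
  live B1: {n}→{n}
  live B2: {n}→{n}
  live B3: {n}→{n}
  live B4: ∅→∅

live-out(B2) = ["n"]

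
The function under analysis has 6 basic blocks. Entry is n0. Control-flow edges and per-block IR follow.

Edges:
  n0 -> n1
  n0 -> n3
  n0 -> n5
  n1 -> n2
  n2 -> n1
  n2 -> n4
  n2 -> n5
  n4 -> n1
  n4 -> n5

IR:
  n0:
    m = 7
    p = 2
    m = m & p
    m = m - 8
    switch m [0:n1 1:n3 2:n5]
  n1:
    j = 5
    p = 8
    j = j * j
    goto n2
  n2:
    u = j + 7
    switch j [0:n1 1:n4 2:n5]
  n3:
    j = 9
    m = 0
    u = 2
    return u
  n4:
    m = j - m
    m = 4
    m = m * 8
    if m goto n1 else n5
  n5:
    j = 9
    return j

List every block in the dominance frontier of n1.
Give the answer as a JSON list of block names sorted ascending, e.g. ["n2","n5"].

Answer: ["n1", "n5"]

Working:
idom tree: n1←n0 n2←n1 n3←n0 n4←n2 n5←n0
Join-block Dom:
  n1: preds {n0,n2,n4}: {n0} ∩ {n0,n1,n2} ∩ {n0,n1,n2,n4} = {n0}; idom=n0
  n5: preds {n0,n2,n4}: {n0} ∩ {n0,n1,n2} ∩ {n0,n1,n2,n4} = {n0}; idom=n0

Frontier:
  n1←n0: walk · to n0
  n1←n2: walk n2→n1 to n0
  n1←n4: walk n4→n2→n1 to n0
  n5←n0: walk · to n0
  n5←n2: walk n2→n1 to n0
  n5←n4: walk n4→n2→n1 to n0
  n0: DF=∅
  n1: DF={n1,n5}
  n2: DF={n1,n5}
  n3: DF=∅
  n4: DF={n1,n5}
  n5: DF=∅

DF(n1) = ["n1", "n5"]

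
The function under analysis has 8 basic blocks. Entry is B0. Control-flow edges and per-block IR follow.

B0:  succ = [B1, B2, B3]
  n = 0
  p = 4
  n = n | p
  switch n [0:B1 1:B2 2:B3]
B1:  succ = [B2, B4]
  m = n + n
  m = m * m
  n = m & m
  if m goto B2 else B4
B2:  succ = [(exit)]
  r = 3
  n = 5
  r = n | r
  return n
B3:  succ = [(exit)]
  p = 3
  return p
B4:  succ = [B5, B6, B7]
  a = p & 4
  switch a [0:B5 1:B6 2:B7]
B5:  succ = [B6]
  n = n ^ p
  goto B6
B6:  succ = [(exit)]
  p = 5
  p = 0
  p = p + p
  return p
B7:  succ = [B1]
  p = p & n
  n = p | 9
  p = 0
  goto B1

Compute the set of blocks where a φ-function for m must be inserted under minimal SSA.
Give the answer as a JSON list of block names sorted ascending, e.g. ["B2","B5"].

idom tree: B1←B0 B2←B0 B3←B0 B4←B1 B5←B4 B6←B4 B7←B4
Dom∩ at merges:
  B1: preds {B0,B7}: {B0} ∩ {B0,B1,B4,B7} = {B0}; idom=B0
  B2: preds {B0,B1}: {B0} ∩ {B0,B1} = {B0}; idom=B0
  B6: preds {B4,B5}: {B0,B1,B4} ∩ {B0,B1,B4,B5} = {B0,B1,B4}; idom=B4

DF derivation:
  join B1 pred B0: · stop@B0
  join B1 pred B7: B7→B4→B1 stop@B0
  join B2 pred B0: · stop@B0
  join B2 pred B1: B1 stop@B0
  join B6 pred B4: · stop@B4
  join B6 pred B5: B5 stop@B4
  B0: DF=∅
  B1: DF={B1,B2}
  B2: DF=∅
  B3: DF=∅
  B4: DF={B1}
  B5: DF={B6}
  B6: DF=∅
  B7: DF={B1}

φ for m: defs {B1}
  DF⁺ = {B1,B2}

Answer: ["B1", "B2"]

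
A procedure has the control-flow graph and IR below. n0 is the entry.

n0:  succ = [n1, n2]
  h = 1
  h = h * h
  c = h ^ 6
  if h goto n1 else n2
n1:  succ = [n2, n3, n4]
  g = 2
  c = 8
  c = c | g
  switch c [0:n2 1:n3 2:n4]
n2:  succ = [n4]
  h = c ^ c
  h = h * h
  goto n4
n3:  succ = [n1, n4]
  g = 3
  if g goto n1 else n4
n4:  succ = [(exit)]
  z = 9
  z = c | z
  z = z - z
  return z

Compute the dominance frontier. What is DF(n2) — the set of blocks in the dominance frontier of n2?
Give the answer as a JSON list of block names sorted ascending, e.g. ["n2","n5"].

Answer: ["n4"]

Analysis:
idom tree: n1←n0 n2←n0 n3←n1 n4←n0
Dom∩ at merges:
  n1: preds {n0,n3}: {n0} ∩ {n0,n1,n3} = {n0}; idom=n0
  n2: preds {n0,n1}: {n0} ∩ {n0,n1} = {n0}; idom=n0
  n4: preds {n1,n2,n3}: {n0,n1} ∩ {n0,n2} ∩ {n0,n1,n3} = {n0}; idom=n0

DF walk-up:
  n1←n0: walk · to n0
  n1←n3: walk n3→n1 to n0
  n2←n0: walk · to n0
  n2←n1: walk n1 to n0
  n4←n1: walk n1 to n0
  n4←n2: walk n2 to n0
  n4←n3: walk n3→n1 to n0
  n0 → ∅
  n1 → {n1,n2,n4}
  n2 → {n4}
  n3 → {n1,n4}
  n4 → ∅

DF(n2) = ["n4"]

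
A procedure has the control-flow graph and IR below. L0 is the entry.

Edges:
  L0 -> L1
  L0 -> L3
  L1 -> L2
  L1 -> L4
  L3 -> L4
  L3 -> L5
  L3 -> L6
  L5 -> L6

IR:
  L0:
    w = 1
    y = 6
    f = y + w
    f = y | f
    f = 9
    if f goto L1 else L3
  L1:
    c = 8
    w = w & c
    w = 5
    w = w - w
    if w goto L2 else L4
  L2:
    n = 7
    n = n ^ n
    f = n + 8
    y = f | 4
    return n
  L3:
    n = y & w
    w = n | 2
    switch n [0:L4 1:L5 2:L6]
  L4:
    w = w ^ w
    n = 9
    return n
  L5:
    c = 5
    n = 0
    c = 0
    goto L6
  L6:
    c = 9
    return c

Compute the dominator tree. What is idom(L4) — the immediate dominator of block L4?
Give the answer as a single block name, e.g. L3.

Answer: L0

Analysis:
idom tree: L1←L0 L2←L1 L3←L0 L4←L0 L5←L3 L6←L3
Join-block Dom:
  L4: preds {L1,L3}: {L0,L1} ∩ {L0,L3} = {L0}; idom=L0
  L6: preds {L3,L5}: {L0,L3} ∩ {L0,L3,L5} = {L0,L3}; idom=L3

idom(L4) = L0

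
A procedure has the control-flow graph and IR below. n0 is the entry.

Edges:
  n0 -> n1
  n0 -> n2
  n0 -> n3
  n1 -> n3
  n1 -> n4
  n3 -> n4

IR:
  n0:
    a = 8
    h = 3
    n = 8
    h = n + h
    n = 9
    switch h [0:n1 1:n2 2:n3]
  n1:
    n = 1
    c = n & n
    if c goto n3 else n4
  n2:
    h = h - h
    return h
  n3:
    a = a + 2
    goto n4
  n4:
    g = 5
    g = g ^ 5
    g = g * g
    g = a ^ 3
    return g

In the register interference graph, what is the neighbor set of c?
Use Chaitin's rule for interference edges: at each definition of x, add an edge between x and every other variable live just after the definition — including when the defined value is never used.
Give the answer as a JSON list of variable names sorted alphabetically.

Answer: ["a"]

Derivation:
Block summaries:
  n0: def={a,h,n} ue=∅
  n1: def={c,n} ue=∅
  n2: def={h} ue={h}
  n3: def={a} ue={a}
  n4: def={g} ue={a}

Live sets:
  live n0: ∅→{a,h}
  live n1: {a}→{a}
  live n2: {h}→∅
  live n3: {a}→{a}
  live n4: {a}→∅

Interference:
  a: {c,g,h,n}
  c: {a}
  g: {a}
  h: {a,n}
  n: {a,h}

N(c) = ["a"]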